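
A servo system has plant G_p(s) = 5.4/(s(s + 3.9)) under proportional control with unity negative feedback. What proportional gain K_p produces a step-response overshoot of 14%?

From %OS = 100·exp(−πζ/√(1−ζ²)) = 14%, ζ = −ln(0.14)/√(π²+ln²(0.14)) = 0.5305.
Characteristic equation s² + 3.9s + 5.4K_p = 0 gives ζ = 3.9/(2√(5.4K_p)).
Setting ζ = 0.5305: √(5.4K_p) = 3.9/(2·0.5305) = 3.676, so K_p = 13.51/5.4 = 2.5.

K_p = 2.5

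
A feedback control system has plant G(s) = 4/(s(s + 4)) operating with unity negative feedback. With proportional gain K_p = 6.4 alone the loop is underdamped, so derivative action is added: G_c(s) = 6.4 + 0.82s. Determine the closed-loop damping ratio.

ζ = 0.719

Forward path: (6.4 + 0.82s)·4/(s(s+4)). The closed-loop characteristic equation is s² + (4 + 4·0.82)s + 4·6.4 = 0.
That is s² + 7.28s + 25.6 = 0, so ω_n = 5.06 rad/s and ζ = 7.28/(2·5.06) = 0.7194.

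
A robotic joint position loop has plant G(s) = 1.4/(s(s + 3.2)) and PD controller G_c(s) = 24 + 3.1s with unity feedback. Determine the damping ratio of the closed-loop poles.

ζ = 0.65

Forward path: (24 + 3.1s)·1.4/(s(s+3.2)). The closed-loop characteristic equation is s² + (3.2 + 1.4·3.1)s + 1.4·24 = 0.
That is s² + 7.54s + 33.6 = 0, so ω_n = 5.797 rad/s and ζ = 7.54/(2·5.797) = 0.6504.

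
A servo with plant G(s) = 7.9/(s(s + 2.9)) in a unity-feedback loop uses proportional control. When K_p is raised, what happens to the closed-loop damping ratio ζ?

decrease

ζ = 2.9/(2√(7.9K_p)); increasing K_p raises the denominator, so ζ falls.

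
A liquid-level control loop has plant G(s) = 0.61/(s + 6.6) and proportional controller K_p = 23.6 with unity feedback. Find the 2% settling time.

Closed-loop transfer function: T(s) = K_p·G(s)/(1 + K_p·G(s)) = 14.4/(s + 6.6 + 14.4) = 14.4/(s + 21).
Time constant τ = 1/21 = 0.04763 s, so the 2% settling time is about 4τ = 0.191 s.

T_s ≈ 0.191 s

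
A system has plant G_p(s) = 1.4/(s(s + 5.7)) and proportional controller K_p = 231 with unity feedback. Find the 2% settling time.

T_s ≈ 1.4 s

The closed-loop denominator s² + 5.7s + 323.4 gives ω_n = √323.4 = 17.98 and ζ = 5.7/(2ω_n) = 0.1585.
2% settling time T_s ≈ 4/(ζω_n) = 4/2.85 = 1.4 s.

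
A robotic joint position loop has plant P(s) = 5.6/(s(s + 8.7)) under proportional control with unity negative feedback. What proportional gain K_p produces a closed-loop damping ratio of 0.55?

Closed-loop characteristic equation: s² + 8.7s + K_p·5.6 = 0.
So ω_n = √(5.6K_p) and 2ζω_n = 8.7, giving ζ = 8.7/(2√(5.6K_p)).
Setting ζ = 0.55: √(5.6K_p) = 8.7/(2·0.55) = 7.909, so K_p = 62.55/5.6 = 11.2.

K_p = 11.2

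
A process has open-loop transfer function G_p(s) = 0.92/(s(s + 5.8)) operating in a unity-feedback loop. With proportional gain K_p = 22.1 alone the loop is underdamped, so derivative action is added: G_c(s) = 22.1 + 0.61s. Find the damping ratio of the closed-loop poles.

Forward path: (22.1 + 0.61s)·0.92/(s(s+5.8)). The closed-loop characteristic equation is s² + (5.8 + 0.92·0.61)s + 0.92·22.1 = 0.
That is s² + 6.361s + 20.33 = 0, so ω_n = 4.509 rad/s and ζ = 6.361/(2·4.509) = 0.7054.

ζ = 0.705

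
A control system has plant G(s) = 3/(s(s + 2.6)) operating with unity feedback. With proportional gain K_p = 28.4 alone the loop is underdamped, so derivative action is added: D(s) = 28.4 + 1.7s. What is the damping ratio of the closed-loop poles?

ζ = 0.417

Forward path: (28.4 + 1.7s)·3/(s(s+2.6)). The closed-loop characteristic equation is s² + (2.6 + 3·1.7)s + 3·28.4 = 0.
That is s² + 7.7s + 85.2 = 0, so ω_n = 9.23 rad/s and ζ = 7.7/(2·9.23) = 0.4171.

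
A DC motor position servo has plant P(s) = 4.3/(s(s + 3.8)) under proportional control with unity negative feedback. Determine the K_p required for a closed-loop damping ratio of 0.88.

Closed-loop characteristic equation: s² + 3.8s + K_p·4.3 = 0.
So ω_n = √(4.3K_p) and 2ζω_n = 3.8, giving ζ = 3.8/(2√(4.3K_p)).
Setting ζ = 0.88: √(4.3K_p) = 3.8/(2·0.88) = 2.159, so K_p = 4.662/4.3 = 1.08.

K_p = 1.08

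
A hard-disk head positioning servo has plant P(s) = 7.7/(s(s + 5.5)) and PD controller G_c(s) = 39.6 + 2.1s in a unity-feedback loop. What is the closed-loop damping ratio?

Forward path: (39.6 + 2.1s)·7.7/(s(s+5.5)). The closed-loop characteristic equation is s² + (5.5 + 7.7·2.1)s + 7.7·39.6 = 0.
That is s² + 21.67s + 304.9 = 0, so ω_n = 17.46 rad/s and ζ = 21.67/(2·17.46) = 0.6205.

ζ = 0.62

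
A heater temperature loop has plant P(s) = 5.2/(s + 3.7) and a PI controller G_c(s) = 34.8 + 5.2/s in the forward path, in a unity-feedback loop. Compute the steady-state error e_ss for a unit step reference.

0

The open loop G_c(s)P(s) has a pole at the origin (type 1), so the static position error constant is infinite and e_ss = 1/(1+∞) = 0.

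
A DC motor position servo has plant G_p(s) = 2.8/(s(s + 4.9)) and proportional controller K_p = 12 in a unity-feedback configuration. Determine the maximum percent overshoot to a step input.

Closed-loop characteristic equation: s² + 4.9s + 33.6 = 0, so ω_n = 5.797 rad/s and ζ = 4.9/(2·5.797) = 0.4227.
%OS = 100·exp(−πζ/√(1−ζ²)) = 100·exp(−π·0.4227/√0.8214) = 23.1%.

23.1%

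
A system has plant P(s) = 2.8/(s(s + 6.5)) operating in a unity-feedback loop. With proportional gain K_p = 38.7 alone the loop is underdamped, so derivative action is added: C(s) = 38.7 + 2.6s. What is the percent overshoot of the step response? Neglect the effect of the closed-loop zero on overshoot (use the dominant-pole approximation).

Forward path: (38.7 + 2.6s)·2.8/(s(s+6.5)). The closed-loop characteristic equation is s² + (6.5 + 2.8·2.6)s + 2.8·38.7 = 0.
That is s² + 13.78s + 108.4 = 0, so ω_n = 10.41 rad/s and ζ = 13.78/(2·10.41) = 0.6619.
%OS = 100·exp(−πζ/√(1−ζ²)) = 6.24%.

6.24%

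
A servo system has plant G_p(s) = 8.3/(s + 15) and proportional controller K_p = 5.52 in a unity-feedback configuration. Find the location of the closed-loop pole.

Closed-loop transfer function: T(s) = K_p·G_p(s)/(1 + K_p·G_p(s)) = 45.82/(s + 15 + 45.82) = 45.82/(s + 60.82).
The closed-loop pole is at s = −60.82.

s = -60.82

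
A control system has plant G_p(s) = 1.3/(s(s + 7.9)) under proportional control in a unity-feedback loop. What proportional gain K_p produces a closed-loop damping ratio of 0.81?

K_p = 18.3

Closed-loop characteristic equation: s² + 7.9s + K_p·1.3 = 0.
So ω_n = √(1.3K_p) and 2ζω_n = 7.9, giving ζ = 7.9/(2√(1.3K_p)).
Setting ζ = 0.81: √(1.3K_p) = 7.9/(2·0.81) = 4.877, so K_p = 23.78/1.3 = 18.3.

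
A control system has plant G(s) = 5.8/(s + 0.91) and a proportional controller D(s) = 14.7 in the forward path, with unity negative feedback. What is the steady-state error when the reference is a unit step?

The loop is type 0. Static position error constant K_pos = D(0)·G(0) = 14.7·6.374 = 93.69.
Steady-state error to a unit step: e_ss = 1/(1+K_pos) = 1/94.69 = 0.0106.

0.0106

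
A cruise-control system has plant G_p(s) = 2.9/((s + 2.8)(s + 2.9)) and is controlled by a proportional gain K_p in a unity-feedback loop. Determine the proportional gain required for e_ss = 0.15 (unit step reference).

The loop is type 0, so e_ss(step) = 1/(1 + K_pos) with K_pos = K_p·G_p(0).
G_p(0) = 0.3571. Require 1/(1 + K_p·0.3571) = 0.15, so 1 + 0.3571·K_p = 6.667.
K_p = (6.667 − 1)/0.3571 = 15.9.

K_p = 15.9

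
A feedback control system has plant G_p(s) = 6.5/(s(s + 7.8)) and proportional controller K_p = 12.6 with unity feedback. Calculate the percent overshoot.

22.3%

The closed-loop denominator s² + 7.8s + 81.9 gives ω_n = √81.9 = 9.05 and ζ = 7.8/(2ω_n) = 0.4309.
%OS = 100·exp(−πζ/√(1−ζ²)) = 100·exp(−π·0.4309/√0.8143) = 22.3%.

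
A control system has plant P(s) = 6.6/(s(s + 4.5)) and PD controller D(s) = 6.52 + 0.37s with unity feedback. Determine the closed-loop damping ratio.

Forward path: (6.52 + 0.37s)·6.6/(s(s+4.5)). The closed-loop characteristic equation is s² + (4.5 + 6.6·0.37)s + 6.6·6.52 = 0.
That is s² + 6.942s + 43.03 = 0, so ω_n = 6.56 rad/s and ζ = 6.942/(2·6.56) = 0.5291.

ζ = 0.529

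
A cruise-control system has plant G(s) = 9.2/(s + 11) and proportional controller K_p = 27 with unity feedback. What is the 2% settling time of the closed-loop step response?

T_s ≈ 0.0154 s

Closed-loop transfer function: T(s) = K_p·G(s)/(1 + K_p·G(s)) = 248.4/(s + 11 + 248.4) = 248.4/(s + 259.4).
Time constant τ = 1/259.4 = 0.003855 s, so the 2% settling time is about 4τ = 0.0154 s.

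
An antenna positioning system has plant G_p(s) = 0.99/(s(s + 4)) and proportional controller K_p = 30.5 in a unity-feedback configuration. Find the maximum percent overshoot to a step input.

29.3%

The closed-loop denominator s² + 4s + 30.2 gives ω_n = √30.2 = 5.495 and ζ = 4/(2ω_n) = 0.364.
%OS = 100·exp(−πζ/√(1−ζ²)) = 100·exp(−π·0.364/√0.8675) = 29.3%.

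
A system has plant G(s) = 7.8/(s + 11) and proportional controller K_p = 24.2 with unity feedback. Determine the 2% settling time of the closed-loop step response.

T_s ≈ 0.02 s

Closed-loop transfer function: T(s) = K_p·G(s)/(1 + K_p·G(s)) = 188.8/(s + 11 + 188.8) = 188.8/(s + 199.8).
Time constant τ = 1/199.8 = 0.005006 s, so the 2% settling time is about 4τ = 0.02 s.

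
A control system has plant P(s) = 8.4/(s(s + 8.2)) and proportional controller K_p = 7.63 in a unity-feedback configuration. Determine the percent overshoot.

15.4%

The closed-loop denominator s² + 8.2s + 64.09 gives ω_n = √64.09 = 8.006 and ζ = 8.2/(2ω_n) = 0.5121.
%OS = 100·exp(−πζ/√(1−ζ²)) = 100·exp(−π·0.5121/√0.7377) = 15.4%.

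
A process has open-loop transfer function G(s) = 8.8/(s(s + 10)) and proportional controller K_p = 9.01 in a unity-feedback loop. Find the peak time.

T_p = 0.426 s

Closed-loop characteristic equation: s² + 10s + 79.29 = 0, so ω_n = 8.904 rad/s and ζ = 10/(2·8.904) = 0.5615.
Damped frequency ω_d = ω_n√(1−ζ²) = 7.368 rad/s, so peak time T_p = π/ω_d = 0.426 s.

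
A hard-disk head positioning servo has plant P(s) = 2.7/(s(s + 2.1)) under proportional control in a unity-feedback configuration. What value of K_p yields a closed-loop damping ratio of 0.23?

K_p = 7.72

Closed-loop characteristic equation: s² + 2.1s + K_p·2.7 = 0.
So ω_n = √(2.7K_p) and 2ζω_n = 2.1, giving ζ = 2.1/(2√(2.7K_p)).
Setting ζ = 0.23: √(2.7K_p) = 2.1/(2·0.23) = 4.565, so K_p = 20.84/2.7 = 7.72.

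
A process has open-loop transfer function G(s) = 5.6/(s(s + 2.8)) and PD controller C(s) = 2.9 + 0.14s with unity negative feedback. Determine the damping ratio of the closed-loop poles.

Forward path: (2.9 + 0.14s)·5.6/(s(s+2.8)). The closed-loop characteristic equation is s² + (2.8 + 5.6·0.14)s + 5.6·2.9 = 0.
That is s² + 3.584s + 16.24 = 0, so ω_n = 4.03 rad/s and ζ = 3.584/(2·4.03) = 0.4447.

ζ = 0.445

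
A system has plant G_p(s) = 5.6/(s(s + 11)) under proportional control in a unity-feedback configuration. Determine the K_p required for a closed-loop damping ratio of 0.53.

Closed-loop characteristic equation: s² + 11s + K_p·5.6 = 0.
So ω_n = √(5.6K_p) and 2ζω_n = 11, giving ζ = 11/(2√(5.6K_p)).
Setting ζ = 0.53: √(5.6K_p) = 11/(2·0.53) = 10.38, so K_p = 107.7/5.6 = 19.2.

K_p = 19.2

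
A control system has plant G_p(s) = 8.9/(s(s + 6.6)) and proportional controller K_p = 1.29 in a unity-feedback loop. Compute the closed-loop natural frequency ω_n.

ω_n = 3.39 rad/s

With unity feedback the closed-loop characteristic equation is s² + 6.6s + 1.29·8.9 = s² + 6.6s + 11.48 = 0.
Matching s² + 2ζω_n s + ω_n²: ω_n = √11.48 = 3.388 rad/s and 2ζω_n = 6.6, so ζ = 6.6/(2·3.388) = 0.974.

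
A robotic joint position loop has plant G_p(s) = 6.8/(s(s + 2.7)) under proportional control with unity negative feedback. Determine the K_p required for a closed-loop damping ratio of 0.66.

K_p = 0.615

Closed-loop characteristic equation: s² + 2.7s + K_p·6.8 = 0.
So ω_n = √(6.8K_p) and 2ζω_n = 2.7, giving ζ = 2.7/(2√(6.8K_p)).
Setting ζ = 0.66: √(6.8K_p) = 2.7/(2·0.66) = 2.045, so K_p = 4.184/6.8 = 0.615.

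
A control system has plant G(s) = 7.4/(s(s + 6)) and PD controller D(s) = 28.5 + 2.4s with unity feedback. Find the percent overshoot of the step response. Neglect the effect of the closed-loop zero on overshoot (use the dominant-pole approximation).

Forward path: (28.5 + 2.4s)·7.4/(s(s+6)). The closed-loop characteristic equation is s² + (6 + 7.4·2.4)s + 7.4·28.5 = 0.
That is s² + 23.76s + 210.9 = 0, so ω_n = 14.52 rad/s and ζ = 23.76/(2·14.52) = 0.818.
%OS = 100·exp(−πζ/√(1−ζ²)) = 1.15%.

1.15%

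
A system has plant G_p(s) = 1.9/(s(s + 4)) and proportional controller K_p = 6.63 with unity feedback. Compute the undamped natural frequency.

1 + K_p·G_p(s) = 0 gives s² + 4s + 12.6 = 0.
So ω_n² = 12.6 ⇒ ω_n = 3.549 rad/s, and ζ = 4/(2ω_n) = 0.564.

ω_n = 3.55 rad/s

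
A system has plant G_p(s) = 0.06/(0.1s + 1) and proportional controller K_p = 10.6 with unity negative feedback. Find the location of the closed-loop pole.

Closed loop: T(s) = K_p·G_p/(1+K_p·G_p) = 0.636/(0.1s + 1 + 0.636), with pole at s = −(1 + 0.636)/0.1 = −16.36.

s = -16.36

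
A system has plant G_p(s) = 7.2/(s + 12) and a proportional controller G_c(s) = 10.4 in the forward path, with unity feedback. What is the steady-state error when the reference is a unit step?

The loop is type 0. Static position error constant K_pos = G_c(0)·G_p(0) = 10.4·0.6 = 6.24.
Steady-state error to a unit step: e_ss = 1/(1+K_pos) = 1/7.24 = 0.138.

0.138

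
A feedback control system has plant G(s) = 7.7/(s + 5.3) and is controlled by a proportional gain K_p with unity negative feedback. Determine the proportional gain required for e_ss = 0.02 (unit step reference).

K_p = 33.7

For a type-0 loop with proportional control, e_ss = 1/(1 + K_p·G(0)).
G(0) = 1.453. Require 1/(1 + K_p·1.453) = 0.02, so 1 + 1.453·K_p = 50.
K_p = (50 − 1)/1.453 = 33.7.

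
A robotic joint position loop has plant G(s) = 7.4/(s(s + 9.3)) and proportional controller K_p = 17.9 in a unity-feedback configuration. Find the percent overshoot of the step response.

25%

From 1 + K_pG(s) = 0: s² + 9.3s + 132.5 = 0 ⇒ ω_n = 11.51, ζ = 0.404.
%OS = 100·exp(−πζ/√(1−ζ²)) = 100·exp(−π·0.404/√0.8368) = 25%.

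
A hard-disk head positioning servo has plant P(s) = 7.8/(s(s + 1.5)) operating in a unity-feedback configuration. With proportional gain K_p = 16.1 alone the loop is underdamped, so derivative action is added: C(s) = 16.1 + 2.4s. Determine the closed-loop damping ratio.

ζ = 0.902

Forward path: (16.1 + 2.4s)·7.8/(s(s+1.5)). The closed-loop characteristic equation is s² + (1.5 + 7.8·2.4)s + 7.8·16.1 = 0.
That is s² + 20.22s + 125.6 = 0, so ω_n = 11.21 rad/s and ζ = 20.22/(2·11.21) = 0.9022.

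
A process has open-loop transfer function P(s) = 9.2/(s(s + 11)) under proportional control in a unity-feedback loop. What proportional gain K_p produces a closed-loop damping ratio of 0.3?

Closed-loop characteristic equation: s² + 11s + K_p·9.2 = 0.
So ω_n = √(9.2K_p) and 2ζω_n = 11, giving ζ = 11/(2√(9.2K_p)).
Setting ζ = 0.3: √(9.2K_p) = 11/(2·0.3) = 18.33, so K_p = 336.1/9.2 = 36.5.

K_p = 36.5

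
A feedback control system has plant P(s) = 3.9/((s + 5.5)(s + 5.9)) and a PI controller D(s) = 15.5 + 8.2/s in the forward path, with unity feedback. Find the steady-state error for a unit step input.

0

The open loop D(s)P(s) has a pole at the origin (type 1), so the static position error constant is infinite and e_ss = 1/(1+∞) = 0.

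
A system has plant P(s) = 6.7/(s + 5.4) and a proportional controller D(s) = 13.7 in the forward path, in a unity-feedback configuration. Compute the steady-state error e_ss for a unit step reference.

The loop is type 0. Static position error constant K_pos = D(0)·P(0) = 13.7·1.241 = 17.
Steady-state error to a unit step: e_ss = 1/(1+K_pos) = 1/18 = 0.0556.

0.0556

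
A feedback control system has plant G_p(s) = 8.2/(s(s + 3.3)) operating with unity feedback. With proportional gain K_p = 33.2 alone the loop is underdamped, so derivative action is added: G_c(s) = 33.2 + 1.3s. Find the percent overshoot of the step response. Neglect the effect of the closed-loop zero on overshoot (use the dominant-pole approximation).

23.1%

Forward path: (33.2 + 1.3s)·8.2/(s(s+3.3)). The closed-loop characteristic equation is s² + (3.3 + 8.2·1.3)s + 8.2·33.2 = 0.
That is s² + 13.96s + 272.2 = 0, so ω_n = 16.5 rad/s and ζ = 13.96/(2·16.5) = 0.423.
%OS = 100·exp(−πζ/√(1−ζ²)) = 23.1%.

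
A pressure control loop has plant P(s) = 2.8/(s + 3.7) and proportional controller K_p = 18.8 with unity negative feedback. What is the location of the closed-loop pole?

s = -56.34

Closed-loop transfer function: T(s) = K_p·P(s)/(1 + K_p·P(s)) = 52.64/(s + 3.7 + 52.64) = 52.64/(s + 56.34).
The closed-loop pole is at s = −56.34.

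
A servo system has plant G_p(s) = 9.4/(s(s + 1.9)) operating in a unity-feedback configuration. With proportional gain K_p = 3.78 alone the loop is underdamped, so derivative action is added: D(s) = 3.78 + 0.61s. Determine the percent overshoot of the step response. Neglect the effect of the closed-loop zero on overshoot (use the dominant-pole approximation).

7.29%

Forward path: (3.78 + 0.61s)·9.4/(s(s+1.9)). The closed-loop characteristic equation is s² + (1.9 + 9.4·0.61)s + 9.4·3.78 = 0.
That is s² + 7.634s + 35.53 = 0, so ω_n = 5.961 rad/s and ζ = 7.634/(2·5.961) = 0.6403.
%OS = 100·exp(−πζ/√(1−ζ²)) = 7.29%.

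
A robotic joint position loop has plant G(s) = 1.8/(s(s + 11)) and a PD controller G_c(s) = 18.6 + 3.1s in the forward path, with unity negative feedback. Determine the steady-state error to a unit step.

0

The open loop G_c(s)G(s) has a pole at the origin (type 1), so the static position error constant is infinite and e_ss = 1/(1+∞) = 0.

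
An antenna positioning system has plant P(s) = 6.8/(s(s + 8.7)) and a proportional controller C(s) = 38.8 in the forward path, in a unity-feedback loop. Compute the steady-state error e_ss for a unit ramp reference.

0.033

The loop has one pole at the origin (type 1). Velocity error constant K_v = lim_{s→0} s·C(s)P(s) = 38.8·6.8/8.7 = 30.33.
Steady-state error to a unit ramp: e_ss = 1/K_v = 0.033.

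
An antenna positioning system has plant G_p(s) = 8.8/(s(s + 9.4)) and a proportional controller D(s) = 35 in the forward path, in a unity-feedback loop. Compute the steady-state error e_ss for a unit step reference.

0

The open loop D(s)G_p(s) has a pole at the origin (type 1), so the static position error constant is infinite and e_ss = 1/(1+∞) = 0.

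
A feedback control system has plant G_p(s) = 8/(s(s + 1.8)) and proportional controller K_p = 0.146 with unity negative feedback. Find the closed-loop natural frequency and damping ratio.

1 + K_p·G_p(s) = 0 gives s² + 1.8s + 1.168 = 0.
So ω_n² = 1.168 ⇒ ω_n = 1.081 rad/s, and ζ = 1.8/(2ω_n) = 0.833.

ω_n = 1.08 rad/s, ζ = 0.833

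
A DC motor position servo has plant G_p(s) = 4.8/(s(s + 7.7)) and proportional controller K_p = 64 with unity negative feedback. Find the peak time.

Closed-loop characteristic equation: s² + 7.7s + 307.2 = 0, so ω_n = 17.53 rad/s and ζ = 7.7/(2·17.53) = 0.2197.
Damped frequency ω_d = ω_n√(1−ζ²) = 17.1 rad/s, so peak time T_p = π/ω_d = 0.184 s.

T_p = 0.184 s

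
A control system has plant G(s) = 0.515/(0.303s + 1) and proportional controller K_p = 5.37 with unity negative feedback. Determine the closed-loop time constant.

Closed loop: T(s) = K_p·G/(1+K_p·G) = 2.766/(0.303s + 1 + 2.766), with pole at s = −(1 + 2.766)/0.303 = −12.43.
Closed-loop time constant τ = 1/12.43 = 0.0805 s.

τ = 0.0805 s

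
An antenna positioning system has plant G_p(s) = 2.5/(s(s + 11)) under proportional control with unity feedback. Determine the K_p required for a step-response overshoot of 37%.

From %OS = 100·exp(−πζ/√(1−ζ²)) = 37%, ζ = −ln(0.37)/√(π²+ln²(0.37)) = 0.3017.
Characteristic equation s² + 11s + 2.5K_p = 0 gives ζ = 11/(2√(2.5K_p)).
Setting ζ = 0.3017: √(2.5K_p) = 11/(2·0.3017) = 18.23, so K_p = 332.3/2.5 = 133.

K_p = 133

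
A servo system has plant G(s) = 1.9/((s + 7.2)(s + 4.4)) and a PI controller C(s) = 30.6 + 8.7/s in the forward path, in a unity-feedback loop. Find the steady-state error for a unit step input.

The open loop C(s)G(s) has a pole at the origin (type 1), so the static position error constant is infinite and e_ss = 1/(1+∞) = 0.

0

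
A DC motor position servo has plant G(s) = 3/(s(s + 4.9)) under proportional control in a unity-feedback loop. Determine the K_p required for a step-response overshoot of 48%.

K_p = 38.7

From %OS = 100·exp(−πζ/√(1−ζ²)) = 48%, ζ = −ln(0.48)/√(π²+ln²(0.48)) = 0.2275.
Characteristic equation s² + 4.9s + 3K_p = 0 gives ζ = 4.9/(2√(3K_p)).
Setting ζ = 0.2275: √(3K_p) = 4.9/(2·0.2275) = 10.77, so K_p = 116/3 = 38.7.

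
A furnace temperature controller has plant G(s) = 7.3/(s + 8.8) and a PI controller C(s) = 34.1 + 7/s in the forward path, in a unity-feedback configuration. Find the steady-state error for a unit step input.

The open loop C(s)G(s) has a pole at the origin (type 1), so the static position error constant is infinite and e_ss = 1/(1+∞) = 0.

0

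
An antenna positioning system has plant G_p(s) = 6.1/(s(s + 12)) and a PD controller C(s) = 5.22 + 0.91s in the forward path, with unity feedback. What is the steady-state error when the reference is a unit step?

0

The open loop C(s)G_p(s) has a pole at the origin (type 1), so the static position error constant is infinite and e_ss = 1/(1+∞) = 0.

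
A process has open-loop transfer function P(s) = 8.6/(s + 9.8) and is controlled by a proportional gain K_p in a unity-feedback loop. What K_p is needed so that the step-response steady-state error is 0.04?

The loop is type 0, so e_ss(step) = 1/(1 + K_pos) with K_pos = K_p·P(0).
P(0) = 0.8776. Require 1/(1 + K_p·0.8776) = 0.04, so 1 + 0.8776·K_p = 25.
K_p = (25 − 1)/0.8776 = 27.3.

K_p = 27.3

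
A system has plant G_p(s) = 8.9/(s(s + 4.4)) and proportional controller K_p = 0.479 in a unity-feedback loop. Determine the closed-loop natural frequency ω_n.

With unity feedback the closed-loop characteristic equation is s² + 4.4s + 0.479·8.9 = s² + 4.4s + 4.263 = 0.
So ω_n² = 4.263 ⇒ ω_n = 2.065 rad/s, and ζ = 4.4/(2ω_n) = 1.07.

ω_n = 2.06 rad/s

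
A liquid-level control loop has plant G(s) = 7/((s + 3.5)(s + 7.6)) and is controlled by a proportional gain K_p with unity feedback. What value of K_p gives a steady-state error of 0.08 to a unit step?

The loop is type 0, so e_ss(step) = 1/(1 + K_pos) with K_pos = K_p·G(0).
G(0) = 0.2632. Require 1/(1 + K_p·0.2632) = 0.08, so 1 + 0.2632·K_p = 12.5.
K_p = (12.5 − 1)/0.2632 = 43.7.

K_p = 43.7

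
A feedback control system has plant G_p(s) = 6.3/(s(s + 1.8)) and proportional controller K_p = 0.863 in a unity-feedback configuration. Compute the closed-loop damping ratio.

1 + K_p·G_p(s) = 0 gives s² + 1.8s + 5.437 = 0.
So ω_n² = 5.437 ⇒ ω_n = 2.332 rad/s, and ζ = 1.8/(2ω_n) = 0.386.

ζ = 0.386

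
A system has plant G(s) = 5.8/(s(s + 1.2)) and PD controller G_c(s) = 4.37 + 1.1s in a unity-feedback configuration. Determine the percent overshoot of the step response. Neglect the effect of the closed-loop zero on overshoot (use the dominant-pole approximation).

Forward path: (4.37 + 1.1s)·5.8/(s(s+1.2)). The closed-loop characteristic equation is s² + (1.2 + 5.8·1.1)s + 5.8·4.37 = 0.
That is s² + 7.58s + 25.35 = 0, so ω_n = 5.034 rad/s and ζ = 7.58/(2·5.034) = 0.7528.
%OS = 100·exp(−πζ/√(1−ζ²)) = 2.75%.

2.75%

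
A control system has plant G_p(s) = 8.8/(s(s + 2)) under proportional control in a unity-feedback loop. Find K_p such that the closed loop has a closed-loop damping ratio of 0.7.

Closed-loop characteristic equation: s² + 2s + K_p·8.8 = 0.
So ω_n = √(8.8K_p) and 2ζω_n = 2, giving ζ = 2/(2√(8.8K_p)).
Setting ζ = 0.7: √(8.8K_p) = 2/(2·0.7) = 1.429, so K_p = 2.041/8.8 = 0.232.

K_p = 0.232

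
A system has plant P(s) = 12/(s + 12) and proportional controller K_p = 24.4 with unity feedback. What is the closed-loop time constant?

τ = 0.00328 s

Closed-loop transfer function: T(s) = K_p·P(s)/(1 + K_p·P(s)) = 292.8/(s + 12 + 292.8) = 292.8/(s + 304.8).
Time constant τ = 1/304.8 = 0.00328 s.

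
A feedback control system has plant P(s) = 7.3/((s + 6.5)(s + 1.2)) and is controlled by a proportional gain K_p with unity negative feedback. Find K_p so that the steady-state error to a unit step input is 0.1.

For a type-0 loop with proportional control, e_ss = 1/(1 + K_p·P(0)).
P(0) = 0.9359. Require 1/(1 + K_p·0.9359) = 0.1, so 1 + 0.9359·K_p = 10.
K_p = (10 − 1)/0.9359 = 9.62.

K_p = 9.62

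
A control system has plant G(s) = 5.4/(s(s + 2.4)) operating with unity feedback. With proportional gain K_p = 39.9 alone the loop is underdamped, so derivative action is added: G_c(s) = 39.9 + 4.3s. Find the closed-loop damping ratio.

Forward path: (39.9 + 4.3s)·5.4/(s(s+2.4)). The closed-loop characteristic equation is s² + (2.4 + 5.4·4.3)s + 5.4·39.9 = 0.
That is s² + 25.62s + 215.5 = 0, so ω_n = 14.68 rad/s and ζ = 25.62/(2·14.68) = 0.8727.

ζ = 0.873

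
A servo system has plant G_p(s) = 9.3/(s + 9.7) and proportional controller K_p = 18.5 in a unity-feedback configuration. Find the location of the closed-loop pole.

s = -181.8

Closed-loop transfer function: T(s) = K_p·G_p(s)/(1 + K_p·G_p(s)) = 172.1/(s + 9.7 + 172.1) = 172.1/(s + 181.8).
The closed-loop pole is at s = −181.8.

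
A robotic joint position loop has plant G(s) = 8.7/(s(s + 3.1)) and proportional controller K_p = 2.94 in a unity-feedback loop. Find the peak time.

T_p = 0.653 s

From 1 + K_pG(s) = 0: s² + 3.1s + 25.58 = 0 ⇒ ω_n = 5.057, ζ = 0.3065.
Damped frequency ω_d = ω_n√(1−ζ²) = 4.814 rad/s, so peak time T_p = π/ω_d = 0.653 s.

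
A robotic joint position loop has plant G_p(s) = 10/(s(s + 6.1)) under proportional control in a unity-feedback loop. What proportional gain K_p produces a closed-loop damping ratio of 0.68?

Closed-loop characteristic equation: s² + 6.1s + K_p·10 = 0.
So ω_n = √(10K_p) and 2ζω_n = 6.1, giving ζ = 6.1/(2√(10K_p)).
Setting ζ = 0.68: √(10K_p) = 6.1/(2·0.68) = 4.485, so K_p = 20.12/10 = 2.01.

K_p = 2.01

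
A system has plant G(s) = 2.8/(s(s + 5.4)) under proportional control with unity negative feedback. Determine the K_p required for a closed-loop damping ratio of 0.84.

K_p = 3.69

Closed-loop characteristic equation: s² + 5.4s + K_p·2.8 = 0.
So ω_n = √(2.8K_p) and 2ζω_n = 5.4, giving ζ = 5.4/(2√(2.8K_p)).
Setting ζ = 0.84: √(2.8K_p) = 5.4/(2·0.84) = 3.214, so K_p = 10.33/2.8 = 3.69.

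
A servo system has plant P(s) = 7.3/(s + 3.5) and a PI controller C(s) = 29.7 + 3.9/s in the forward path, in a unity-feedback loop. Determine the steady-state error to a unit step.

0

The open loop C(s)P(s) has a pole at the origin (type 1), so the static position error constant is infinite and e_ss = 1/(1+∞) = 0.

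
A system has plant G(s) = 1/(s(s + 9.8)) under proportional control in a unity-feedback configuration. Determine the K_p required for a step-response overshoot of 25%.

K_p = 147

From %OS = 100·exp(−πζ/√(1−ζ²)) = 25%, ζ = −ln(0.25)/√(π²+ln²(0.25)) = 0.4037.
Characteristic equation s² + 9.8s + 1K_p = 0 gives ζ = 9.8/(2√(1K_p)).
Setting ζ = 0.4037: √(1K_p) = 9.8/(2·0.4037) = 12.14, so K_p = 147.3/1 = 147.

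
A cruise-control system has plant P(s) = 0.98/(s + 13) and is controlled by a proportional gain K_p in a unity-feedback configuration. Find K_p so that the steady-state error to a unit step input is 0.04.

K_p = 318

The loop is type 0, so e_ss(step) = 1/(1 + K_pos) with K_pos = K_p·P(0).
P(0) = 0.07538. Require 1/(1 + K_p·0.07538) = 0.04, so 1 + 0.07538·K_p = 25.
K_p = (25 − 1)/0.07538 = 318.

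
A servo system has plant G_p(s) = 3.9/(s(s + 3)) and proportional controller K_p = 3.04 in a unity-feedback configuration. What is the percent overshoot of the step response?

The closed-loop denominator s² + 3s + 11.86 gives ω_n = √11.86 = 3.443 and ζ = 3/(2ω_n) = 0.4356.
%OS = 100·exp(−πζ/√(1−ζ²)) = 100·exp(−π·0.4356/√0.8102) = 21.9%.

21.9%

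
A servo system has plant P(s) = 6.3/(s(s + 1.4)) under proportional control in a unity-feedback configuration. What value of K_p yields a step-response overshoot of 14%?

From %OS = 100·exp(−πζ/√(1−ζ²)) = 14%, ζ = −ln(0.14)/√(π²+ln²(0.14)) = 0.5305.
Characteristic equation s² + 1.4s + 6.3K_p = 0 gives ζ = 1.4/(2√(6.3K_p)).
Setting ζ = 0.5305: √(6.3K_p) = 1.4/(2·0.5305) = 1.319, so K_p = 1.741/6.3 = 0.276.

K_p = 0.276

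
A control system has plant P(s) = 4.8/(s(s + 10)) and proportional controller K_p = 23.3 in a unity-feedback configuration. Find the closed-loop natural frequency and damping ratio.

The closed-loop denominator is s(s+10) + 23.3·4.8 = s² + 10s + 111.8.
So ω_n² = 111.8 ⇒ ω_n = 10.58 rad/s, and ζ = 10/(2ω_n) = 0.473.

ω_n = 10.6 rad/s, ζ = 0.473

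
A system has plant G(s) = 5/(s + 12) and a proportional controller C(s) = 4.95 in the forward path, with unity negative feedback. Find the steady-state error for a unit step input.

The loop is type 0. Static position error constant K_pos = C(0)·G(0) = 4.95·0.4167 = 2.062.
Steady-state error to a unit step: e_ss = 1/(1+K_pos) = 1/3.062 = 0.327.

0.327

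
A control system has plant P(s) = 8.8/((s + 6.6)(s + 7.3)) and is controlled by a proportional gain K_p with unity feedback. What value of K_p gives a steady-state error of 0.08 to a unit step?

K_p = 63

The loop is type 0, so e_ss(step) = 1/(1 + K_pos) with K_pos = K_p·P(0).
P(0) = 0.1826. Require 1/(1 + K_p·0.1826) = 0.08, so 1 + 0.1826·K_p = 12.5.
K_p = (12.5 − 1)/0.1826 = 63.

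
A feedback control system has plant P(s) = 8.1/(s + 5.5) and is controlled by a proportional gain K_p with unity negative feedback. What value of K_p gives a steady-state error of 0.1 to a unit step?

For a type-0 loop with proportional control, e_ss = 1/(1 + K_p·P(0)).
P(0) = 1.473. Require 1/(1 + K_p·1.473) = 0.1, so 1 + 1.473·K_p = 10.
K_p = (10 − 1)/1.473 = 6.11.

K_p = 6.11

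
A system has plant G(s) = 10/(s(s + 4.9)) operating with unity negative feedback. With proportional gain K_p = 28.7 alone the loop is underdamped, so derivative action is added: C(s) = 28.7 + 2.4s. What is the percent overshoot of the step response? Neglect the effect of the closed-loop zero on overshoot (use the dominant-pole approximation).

Forward path: (28.7 + 2.4s)·10/(s(s+4.9)). The closed-loop characteristic equation is s² + (4.9 + 10·2.4)s + 10·28.7 = 0.
That is s² + 28.9s + 287 = 0, so ω_n = 16.94 rad/s and ζ = 28.9/(2·16.94) = 0.853.
%OS = 100·exp(−πζ/√(1−ζ²)) = 0.59%.

0.59%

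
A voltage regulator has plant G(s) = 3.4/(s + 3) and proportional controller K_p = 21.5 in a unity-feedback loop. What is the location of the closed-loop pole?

s = -76.1

Closed-loop transfer function: T(s) = K_p·G(s)/(1 + K_p·G(s)) = 73.1/(s + 3 + 73.1) = 73.1/(s + 76.1).
The closed-loop pole is at s = −76.1.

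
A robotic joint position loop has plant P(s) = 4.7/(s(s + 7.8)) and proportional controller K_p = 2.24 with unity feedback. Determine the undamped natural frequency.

1 + K_p·P(s) = 0 gives s² + 7.8s + 10.53 = 0.
So ω_n² = 10.53 ⇒ ω_n = 3.245 rad/s, and ζ = 7.8/(2ω_n) = 1.2.

ω_n = 3.24 rad/s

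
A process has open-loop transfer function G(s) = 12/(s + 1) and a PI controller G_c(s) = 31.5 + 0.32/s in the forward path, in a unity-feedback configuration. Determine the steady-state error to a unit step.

The open loop G_c(s)G(s) has a pole at the origin (type 1), so the static position error constant is infinite and e_ss = 1/(1+∞) = 0.

0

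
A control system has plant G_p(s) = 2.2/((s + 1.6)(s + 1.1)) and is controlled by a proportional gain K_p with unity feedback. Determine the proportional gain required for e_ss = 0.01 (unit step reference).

K_p = 79.2

For a type-0 loop with proportional control, e_ss = 1/(1 + K_p·G_p(0)).
G_p(0) = 1.25. Require 1/(1 + K_p·1.25) = 0.01, so 1 + 1.25·K_p = 100.
K_p = (100 − 1)/1.25 = 79.2.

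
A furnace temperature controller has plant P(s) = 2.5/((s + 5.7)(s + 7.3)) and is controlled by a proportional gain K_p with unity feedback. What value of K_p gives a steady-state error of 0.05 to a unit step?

K_p = 316

For a type-0 loop with proportional control, e_ss = 1/(1 + K_p·P(0)).
P(0) = 0.06008. Require 1/(1 + K_p·0.06008) = 0.05, so 1 + 0.06008·K_p = 20.
K_p = (20 − 1)/0.06008 = 316.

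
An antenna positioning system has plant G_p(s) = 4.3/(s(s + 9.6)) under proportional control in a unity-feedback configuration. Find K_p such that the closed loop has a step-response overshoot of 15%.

K_p = 20.1

From %OS = 100·exp(−πζ/√(1−ζ²)) = 15%, ζ = −ln(0.15)/√(π²+ln²(0.15)) = 0.5169.
Characteristic equation s² + 9.6s + 4.3K_p = 0 gives ζ = 9.6/(2√(4.3K_p)).
Setting ζ = 0.5169: √(4.3K_p) = 9.6/(2·0.5169) = 9.286, so K_p = 86.22/4.3 = 20.1.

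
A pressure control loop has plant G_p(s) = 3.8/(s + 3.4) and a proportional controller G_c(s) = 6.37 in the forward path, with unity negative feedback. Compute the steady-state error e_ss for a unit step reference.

The loop is type 0. Static position error constant K_pos = G_c(0)·G_p(0) = 6.37·1.118 = 7.119.
Steady-state error to a unit step: e_ss = 1/(1+K_pos) = 1/8.119 = 0.123.

0.123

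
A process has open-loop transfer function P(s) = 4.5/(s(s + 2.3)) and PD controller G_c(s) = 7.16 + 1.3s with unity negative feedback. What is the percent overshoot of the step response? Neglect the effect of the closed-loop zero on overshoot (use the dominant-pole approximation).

3.92%

Forward path: (7.16 + 1.3s)·4.5/(s(s+2.3)). The closed-loop characteristic equation is s² + (2.3 + 4.5·1.3)s + 4.5·7.16 = 0.
That is s² + 8.15s + 32.22 = 0, so ω_n = 5.676 rad/s and ζ = 8.15/(2·5.676) = 0.7179.
%OS = 100·exp(−πζ/√(1−ζ²)) = 3.92%.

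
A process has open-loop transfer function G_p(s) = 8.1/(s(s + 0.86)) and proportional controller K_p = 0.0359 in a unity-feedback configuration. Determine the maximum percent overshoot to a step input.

1.57%

Closed-loop characteristic equation: s² + 0.86s + 0.2908 = 0, so ω_n = 0.5392 rad/s and ζ = 0.86/(2·0.5392) = 0.7974.
%OS = 100·exp(−πζ/√(1−ζ²)) = 100·exp(−π·0.7974/√0.3641) = 1.57%.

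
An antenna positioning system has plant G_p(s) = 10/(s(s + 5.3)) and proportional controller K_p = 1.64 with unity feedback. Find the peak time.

The closed-loop denominator s² + 5.3s + 16.4 gives ω_n = √16.4 = 4.05 and ζ = 5.3/(2ω_n) = 0.6544.
Damped frequency ω_d = ω_n√(1−ζ²) = 3.062 rad/s, so peak time T_p = π/ω_d = 1.03 s.

T_p = 1.03 s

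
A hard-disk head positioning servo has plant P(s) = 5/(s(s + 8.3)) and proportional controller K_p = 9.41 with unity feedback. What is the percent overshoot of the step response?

The closed-loop denominator s² + 8.3s + 47.05 gives ω_n = √47.05 = 6.859 and ζ = 8.3/(2ω_n) = 0.605.
%OS = 100·exp(−πζ/√(1−ζ²)) = 100·exp(−π·0.605/√0.634) = 9.19%.

9.19%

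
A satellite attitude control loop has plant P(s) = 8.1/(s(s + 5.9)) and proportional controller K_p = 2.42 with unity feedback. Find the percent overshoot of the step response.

6.04%

From 1 + K_pP(s) = 0: s² + 5.9s + 19.6 = 0 ⇒ ω_n = 4.427, ζ = 0.6663.
%OS = 100·exp(−πζ/√(1−ζ²)) = 100·exp(−π·0.6663/√0.556) = 6.04%.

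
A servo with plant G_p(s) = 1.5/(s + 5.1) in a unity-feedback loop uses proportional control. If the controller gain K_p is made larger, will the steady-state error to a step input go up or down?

The position error constant K_pos = K_p·G_p(0) grows with K_p, and e_ss = 1/(1+K_pos) falls.

decrease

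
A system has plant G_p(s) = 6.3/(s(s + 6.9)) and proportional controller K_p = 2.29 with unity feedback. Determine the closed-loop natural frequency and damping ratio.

ω_n = 3.8 rad/s, ζ = 0.908

With unity feedback the closed-loop characteristic equation is s² + 6.9s + 2.29·6.3 = s² + 6.9s + 14.43 = 0.
So ω_n² = 14.43 ⇒ ω_n = 3.798 rad/s, and ζ = 6.9/(2ω_n) = 0.908.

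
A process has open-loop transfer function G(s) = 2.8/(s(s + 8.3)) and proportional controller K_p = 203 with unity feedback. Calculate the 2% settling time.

T_s ≈ 0.964 s

The closed-loop denominator s² + 8.3s + 568.4 gives ω_n = √568.4 = 23.84 and ζ = 8.3/(2ω_n) = 0.1741.
2% settling time T_s ≈ 4/(ζω_n) = 4/4.15 = 0.964 s.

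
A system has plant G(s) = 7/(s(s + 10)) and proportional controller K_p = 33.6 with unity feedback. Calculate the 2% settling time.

From 1 + K_pG(s) = 0: s² + 10s + 235.2 = 0 ⇒ ω_n = 15.34, ζ = 0.326.
2% settling time T_s ≈ 4/(ζω_n) = 4/5 = 0.8 s.

T_s ≈ 0.8 s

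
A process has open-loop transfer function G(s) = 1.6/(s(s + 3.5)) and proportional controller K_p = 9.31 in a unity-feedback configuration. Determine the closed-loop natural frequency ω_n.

The closed-loop denominator is s(s+3.5) + 9.31·1.6 = s² + 3.5s + 14.9.
Matching s² + 2ζω_n s + ω_n²: ω_n = √14.9 = 3.86 rad/s and 2ζω_n = 3.5, so ζ = 3.5/(2·3.86) = 0.453.

ω_n = 3.86 rad/s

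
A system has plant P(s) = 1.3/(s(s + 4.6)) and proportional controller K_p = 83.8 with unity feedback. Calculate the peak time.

The closed-loop denominator s² + 4.6s + 108.9 gives ω_n = √108.9 = 10.44 and ζ = 4.6/(2ω_n) = 0.2204.
Damped frequency ω_d = ω_n√(1−ζ²) = 10.18 rad/s, so peak time T_p = π/ω_d = 0.309 s.

T_p = 0.309 s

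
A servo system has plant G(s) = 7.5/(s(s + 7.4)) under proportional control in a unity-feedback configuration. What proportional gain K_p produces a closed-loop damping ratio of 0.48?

Closed-loop characteristic equation: s² + 7.4s + K_p·7.5 = 0.
So ω_n = √(7.5K_p) and 2ζω_n = 7.4, giving ζ = 7.4/(2√(7.5K_p)).
Setting ζ = 0.48: √(7.5K_p) = 7.4/(2·0.48) = 7.708, so K_p = 59.42/7.5 = 7.92.

K_p = 7.92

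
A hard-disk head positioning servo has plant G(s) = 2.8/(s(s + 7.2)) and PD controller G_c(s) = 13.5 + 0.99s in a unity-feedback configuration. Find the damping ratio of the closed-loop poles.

Forward path: (13.5 + 0.99s)·2.8/(s(s+7.2)). The closed-loop characteristic equation is s² + (7.2 + 2.8·0.99)s + 2.8·13.5 = 0.
That is s² + 9.972s + 37.8 = 0, so ω_n = 6.148 rad/s and ζ = 9.972/(2·6.148) = 0.811.

ζ = 0.811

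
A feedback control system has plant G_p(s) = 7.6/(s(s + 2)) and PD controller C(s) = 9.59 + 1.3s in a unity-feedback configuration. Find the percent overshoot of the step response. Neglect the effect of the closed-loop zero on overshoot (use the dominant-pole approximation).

Forward path: (9.59 + 1.3s)·7.6/(s(s+2)). The closed-loop characteristic equation is s² + (2 + 7.6·1.3)s + 7.6·9.59 = 0.
That is s² + 11.88s + 72.88 = 0, so ω_n = 8.537 rad/s and ζ = 11.88/(2·8.537) = 0.6958.
%OS = 100·exp(−πζ/√(1−ζ²)) = 4.77%.

4.77%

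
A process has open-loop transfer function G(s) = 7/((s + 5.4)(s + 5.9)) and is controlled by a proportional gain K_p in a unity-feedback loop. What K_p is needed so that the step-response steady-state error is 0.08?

Steady-state error for a unit step on this type-0 loop is 1/(1 + K_p·G(0)).
G(0) = 0.2197. Require 1/(1 + K_p·0.2197) = 0.08, so 1 + 0.2197·K_p = 12.5.
K_p = (12.5 − 1)/0.2197 = 52.3.

K_p = 52.3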